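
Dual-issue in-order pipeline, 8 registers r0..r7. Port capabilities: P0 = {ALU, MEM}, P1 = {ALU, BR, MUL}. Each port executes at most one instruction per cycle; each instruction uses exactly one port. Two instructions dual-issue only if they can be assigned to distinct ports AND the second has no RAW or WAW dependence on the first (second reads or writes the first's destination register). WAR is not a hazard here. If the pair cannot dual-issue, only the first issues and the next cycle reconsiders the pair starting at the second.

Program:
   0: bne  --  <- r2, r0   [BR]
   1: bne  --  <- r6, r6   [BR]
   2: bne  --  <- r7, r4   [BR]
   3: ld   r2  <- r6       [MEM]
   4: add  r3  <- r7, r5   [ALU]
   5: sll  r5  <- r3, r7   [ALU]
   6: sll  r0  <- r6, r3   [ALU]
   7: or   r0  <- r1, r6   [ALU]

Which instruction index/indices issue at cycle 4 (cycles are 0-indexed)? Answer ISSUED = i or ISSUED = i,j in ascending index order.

ISSUED = 5,6

  cy0 -> i0 (bne) no-port BR/BR
  cy1 -> i1 (bne) no-port BR/BR
  cy2 -> i2&i3 (bne ld) pair
  cy3 -> i4 (add) RAW r3
  cy4 -> i5&i6 (sll sll) pair
  cy5 -> i7 (or) tail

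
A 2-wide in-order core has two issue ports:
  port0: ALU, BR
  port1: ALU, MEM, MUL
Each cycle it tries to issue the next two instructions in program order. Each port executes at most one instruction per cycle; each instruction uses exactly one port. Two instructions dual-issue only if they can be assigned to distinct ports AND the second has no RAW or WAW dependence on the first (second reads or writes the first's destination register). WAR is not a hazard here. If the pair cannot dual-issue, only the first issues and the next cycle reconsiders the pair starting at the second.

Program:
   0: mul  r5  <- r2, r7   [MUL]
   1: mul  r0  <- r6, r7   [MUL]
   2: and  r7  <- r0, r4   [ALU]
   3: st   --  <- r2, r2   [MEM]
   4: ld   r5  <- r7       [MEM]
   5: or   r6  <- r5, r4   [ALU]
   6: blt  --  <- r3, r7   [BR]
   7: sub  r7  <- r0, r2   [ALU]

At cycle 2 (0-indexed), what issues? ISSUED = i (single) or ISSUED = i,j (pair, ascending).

ISSUED = 2,3

  cy0 -> i0 (mul.MUL) no-port MUL/MUL
  cy1 -> i1 (mul.MUL) RAW r0
  cy2 -> i2,i3 (and.ALU+st.MEM) dual
  cy3 -> i4 (ld.MEM) RAW r5
  cy4 -> i5,i6 (or.ALU+blt.BR) dual
  cy5 -> i7 (sub.ALU) tail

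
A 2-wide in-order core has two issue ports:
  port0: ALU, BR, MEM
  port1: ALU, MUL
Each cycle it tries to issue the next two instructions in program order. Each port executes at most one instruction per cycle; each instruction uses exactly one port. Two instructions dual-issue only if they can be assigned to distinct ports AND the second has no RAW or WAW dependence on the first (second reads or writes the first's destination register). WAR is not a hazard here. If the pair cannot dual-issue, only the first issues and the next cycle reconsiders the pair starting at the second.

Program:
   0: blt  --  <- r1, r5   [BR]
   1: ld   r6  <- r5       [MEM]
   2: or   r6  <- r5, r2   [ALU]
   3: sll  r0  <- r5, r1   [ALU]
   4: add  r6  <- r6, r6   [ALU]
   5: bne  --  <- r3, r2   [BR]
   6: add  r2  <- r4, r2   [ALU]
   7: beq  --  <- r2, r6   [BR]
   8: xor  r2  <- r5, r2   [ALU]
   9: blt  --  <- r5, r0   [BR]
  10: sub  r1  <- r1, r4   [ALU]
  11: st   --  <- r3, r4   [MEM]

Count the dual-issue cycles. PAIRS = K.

  cy0 -> i0 (blt.BR) no-port BR/MEM
  cy1 -> i1 (ld.MEM) WAW r6
  cy2 -> i2+i3 (or.ALU/sll.ALU) dual
  cy3 -> i4+i5 (add.ALU/bne.BR) dual
  cy4 -> i6 (add.ALU) RAW r2
  cy5 -> i7+i8 (beq.BR/xor.ALU) dual
  cy6 -> i9+i10 (blt.BR/sub.ALU) dual
  cy7 -> i11 (st.MEM) tail

PAIRS = 4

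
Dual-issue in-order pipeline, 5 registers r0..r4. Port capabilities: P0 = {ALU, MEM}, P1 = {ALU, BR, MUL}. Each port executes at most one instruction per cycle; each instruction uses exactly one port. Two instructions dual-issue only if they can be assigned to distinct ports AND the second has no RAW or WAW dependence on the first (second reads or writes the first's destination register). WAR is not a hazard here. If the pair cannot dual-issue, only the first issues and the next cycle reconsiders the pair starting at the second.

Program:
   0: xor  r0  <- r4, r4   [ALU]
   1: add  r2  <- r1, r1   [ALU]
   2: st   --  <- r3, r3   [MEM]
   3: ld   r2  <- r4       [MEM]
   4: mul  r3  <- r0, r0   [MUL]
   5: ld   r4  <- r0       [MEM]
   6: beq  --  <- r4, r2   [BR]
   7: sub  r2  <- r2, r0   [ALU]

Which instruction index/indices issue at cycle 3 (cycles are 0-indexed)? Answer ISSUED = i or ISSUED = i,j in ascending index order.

ISSUED = 5

[0] i0/i1  xor+add  -- 2-wide
[1] i2  st  -- no-port MEM/MEM
[2] i3/i4  ld+mul  -- 2-wide
[3] i5  ld  -- RAW r4
[4] i6/i7  beq+sub  -- 2-wide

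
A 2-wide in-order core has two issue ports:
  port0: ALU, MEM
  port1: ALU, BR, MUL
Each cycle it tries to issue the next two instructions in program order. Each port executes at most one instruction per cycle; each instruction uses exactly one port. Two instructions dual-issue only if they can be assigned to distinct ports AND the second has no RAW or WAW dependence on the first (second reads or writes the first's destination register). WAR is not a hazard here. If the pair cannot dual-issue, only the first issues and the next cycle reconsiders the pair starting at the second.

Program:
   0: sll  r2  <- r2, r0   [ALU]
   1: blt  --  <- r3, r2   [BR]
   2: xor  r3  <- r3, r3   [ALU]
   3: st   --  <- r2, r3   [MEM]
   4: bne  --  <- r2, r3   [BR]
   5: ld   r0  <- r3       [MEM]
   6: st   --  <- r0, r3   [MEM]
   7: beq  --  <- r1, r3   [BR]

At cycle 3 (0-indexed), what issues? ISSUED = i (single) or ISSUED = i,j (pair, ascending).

ISSUED = 5

  cy0 -> i0 (sll.ALU) RAW r2
  cy1 -> i1&i2 (blt.BR;xor.ALU) pair
  cy2 -> i3&i4 (st.MEM;bne.BR) pair
  cy3 -> i5 (ld.MEM) no-port MEM/MEM
  cy4 -> i6&i7 (st.MEM;beq.BR) pair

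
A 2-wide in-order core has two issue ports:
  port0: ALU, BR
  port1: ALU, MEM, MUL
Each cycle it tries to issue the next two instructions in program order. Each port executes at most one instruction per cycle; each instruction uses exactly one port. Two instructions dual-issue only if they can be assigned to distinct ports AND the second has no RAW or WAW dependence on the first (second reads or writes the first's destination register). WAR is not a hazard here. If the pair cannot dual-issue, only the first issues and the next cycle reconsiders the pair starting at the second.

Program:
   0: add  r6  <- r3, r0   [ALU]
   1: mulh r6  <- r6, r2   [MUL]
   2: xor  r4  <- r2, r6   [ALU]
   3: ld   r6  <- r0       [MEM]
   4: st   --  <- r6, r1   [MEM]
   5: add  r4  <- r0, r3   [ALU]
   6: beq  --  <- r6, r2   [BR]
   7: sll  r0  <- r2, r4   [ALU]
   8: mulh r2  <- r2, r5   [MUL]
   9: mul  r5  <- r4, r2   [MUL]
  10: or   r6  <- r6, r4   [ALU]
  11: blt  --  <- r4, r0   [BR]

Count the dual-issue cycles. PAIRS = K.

PAIRS = 4

c0: i0 add.ALU  RAW+WAW r6
c1: i1 mulh.MUL  RAW r6
c2: i2&i3 xor.ALU ld.MEM  dual
c3: i4&i5 st.MEM add.ALU  dual
c4: i6&i7 beq.BR sll.ALU  dual
c5: i8 mulh.MUL  no-port MUL/MUL
c6: i9&i10 mul.MUL or.ALU  dual
c7: i11 blt.BR  tail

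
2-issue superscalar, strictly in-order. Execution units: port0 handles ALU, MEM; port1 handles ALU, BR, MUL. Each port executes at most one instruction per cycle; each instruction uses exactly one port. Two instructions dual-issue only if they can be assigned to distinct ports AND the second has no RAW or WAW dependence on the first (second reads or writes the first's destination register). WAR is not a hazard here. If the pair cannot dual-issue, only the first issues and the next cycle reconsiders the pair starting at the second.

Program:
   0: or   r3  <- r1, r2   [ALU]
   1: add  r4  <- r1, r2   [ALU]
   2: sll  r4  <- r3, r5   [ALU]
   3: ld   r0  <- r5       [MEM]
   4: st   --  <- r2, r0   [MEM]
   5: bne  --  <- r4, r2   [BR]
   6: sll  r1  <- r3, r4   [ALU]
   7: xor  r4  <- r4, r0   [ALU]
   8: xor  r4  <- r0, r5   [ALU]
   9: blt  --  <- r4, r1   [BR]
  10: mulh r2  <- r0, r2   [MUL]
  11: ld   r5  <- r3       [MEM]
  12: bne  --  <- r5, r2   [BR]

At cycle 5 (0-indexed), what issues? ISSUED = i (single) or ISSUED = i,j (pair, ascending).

  cy0 -> i0/i1 (or/add) dual
  cy1 -> i2/i3 (sll/ld) dual
  cy2 -> i4/i5 (st/bne) dual
  cy3 -> i6/i7 (sll/xor) dual
  cy4 -> i8 (xor) RAW r4
  cy5 -> i9 (blt) no-port BR/MUL
  cy6 -> i10/i11 (mulh/ld) dual
  cy7 -> i12 (bne) tail

ISSUED = 9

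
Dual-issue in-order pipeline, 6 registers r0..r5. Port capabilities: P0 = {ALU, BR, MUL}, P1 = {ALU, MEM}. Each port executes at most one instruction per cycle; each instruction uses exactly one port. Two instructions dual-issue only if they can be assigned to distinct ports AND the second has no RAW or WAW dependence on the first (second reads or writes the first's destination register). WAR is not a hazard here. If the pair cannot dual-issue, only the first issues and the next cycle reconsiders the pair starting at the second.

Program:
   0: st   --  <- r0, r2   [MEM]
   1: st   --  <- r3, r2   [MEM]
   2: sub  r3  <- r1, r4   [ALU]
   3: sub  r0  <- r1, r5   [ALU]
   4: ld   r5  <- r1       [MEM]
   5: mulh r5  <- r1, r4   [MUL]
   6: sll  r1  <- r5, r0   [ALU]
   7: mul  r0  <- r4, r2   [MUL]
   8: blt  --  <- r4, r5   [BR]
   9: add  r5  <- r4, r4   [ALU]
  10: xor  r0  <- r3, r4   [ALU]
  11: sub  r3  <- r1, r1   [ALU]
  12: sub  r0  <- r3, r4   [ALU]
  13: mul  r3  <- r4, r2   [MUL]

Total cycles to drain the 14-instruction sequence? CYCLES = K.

CYCLES = 8

c0: i0 st.MEM  no-port MEM/MEM
c1: i1+i2 st.MEM;sub.ALU  2-wide
c2: i3+i4 sub.ALU;ld.MEM  2-wide
c3: i5 mulh.MUL  RAW r5
c4: i6+i7 sll.ALU;mul.MUL  2-wide
c5: i8+i9 blt.BR;add.ALU  2-wide
c6: i10+i11 xor.ALU;sub.ALU  2-wide
c7: i12+i13 sub.ALU;mul.MUL  2-wide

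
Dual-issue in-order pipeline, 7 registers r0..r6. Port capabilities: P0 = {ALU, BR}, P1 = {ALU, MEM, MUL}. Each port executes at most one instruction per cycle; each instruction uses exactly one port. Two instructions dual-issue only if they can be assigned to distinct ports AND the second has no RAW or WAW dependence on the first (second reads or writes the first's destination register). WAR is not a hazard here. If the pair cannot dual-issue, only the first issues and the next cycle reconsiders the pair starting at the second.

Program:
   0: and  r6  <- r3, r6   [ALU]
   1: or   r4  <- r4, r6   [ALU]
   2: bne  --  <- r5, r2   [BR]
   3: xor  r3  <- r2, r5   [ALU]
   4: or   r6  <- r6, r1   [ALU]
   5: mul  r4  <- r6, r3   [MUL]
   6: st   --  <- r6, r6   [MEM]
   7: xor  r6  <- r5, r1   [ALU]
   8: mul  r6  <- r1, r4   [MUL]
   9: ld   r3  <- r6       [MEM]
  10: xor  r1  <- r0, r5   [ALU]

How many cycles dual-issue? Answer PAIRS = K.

PAIRS = 4

t=0 i0:and ; RAW r6
t=1 i1/i2:or/bne ; 2-wide
t=2 i3/i4:xor/or ; 2-wide
t=3 i5:mul ; no-port MUL/MEM
t=4 i6/i7:st/xor ; 2-wide
t=5 i8:mul ; no-port MUL/MEM
t=6 i9/i10:ld/xor ; 2-wide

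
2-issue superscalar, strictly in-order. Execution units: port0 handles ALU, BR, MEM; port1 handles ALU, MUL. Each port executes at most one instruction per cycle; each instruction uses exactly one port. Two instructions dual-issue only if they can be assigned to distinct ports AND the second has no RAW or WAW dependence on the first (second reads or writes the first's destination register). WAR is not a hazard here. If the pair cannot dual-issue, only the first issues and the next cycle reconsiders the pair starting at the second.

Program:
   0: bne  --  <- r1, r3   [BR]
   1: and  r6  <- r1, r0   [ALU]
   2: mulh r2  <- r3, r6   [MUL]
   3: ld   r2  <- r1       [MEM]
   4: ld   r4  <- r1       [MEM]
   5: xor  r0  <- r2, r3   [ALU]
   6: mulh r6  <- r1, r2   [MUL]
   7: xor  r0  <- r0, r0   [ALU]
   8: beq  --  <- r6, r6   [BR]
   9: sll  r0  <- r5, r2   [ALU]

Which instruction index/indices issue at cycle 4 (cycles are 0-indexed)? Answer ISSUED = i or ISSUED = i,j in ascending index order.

c0: i0,i1 bne.BR/and.ALU  dual
c1: i2 mulh.MUL  WAW r2
c2: i3 ld.MEM  no-port MEM/MEM
c3: i4,i5 ld.MEM/xor.ALU  dual
c4: i6,i7 mulh.MUL/xor.ALU  dual
c5: i8,i9 beq.BR/sll.ALU  dual

ISSUED = 6,7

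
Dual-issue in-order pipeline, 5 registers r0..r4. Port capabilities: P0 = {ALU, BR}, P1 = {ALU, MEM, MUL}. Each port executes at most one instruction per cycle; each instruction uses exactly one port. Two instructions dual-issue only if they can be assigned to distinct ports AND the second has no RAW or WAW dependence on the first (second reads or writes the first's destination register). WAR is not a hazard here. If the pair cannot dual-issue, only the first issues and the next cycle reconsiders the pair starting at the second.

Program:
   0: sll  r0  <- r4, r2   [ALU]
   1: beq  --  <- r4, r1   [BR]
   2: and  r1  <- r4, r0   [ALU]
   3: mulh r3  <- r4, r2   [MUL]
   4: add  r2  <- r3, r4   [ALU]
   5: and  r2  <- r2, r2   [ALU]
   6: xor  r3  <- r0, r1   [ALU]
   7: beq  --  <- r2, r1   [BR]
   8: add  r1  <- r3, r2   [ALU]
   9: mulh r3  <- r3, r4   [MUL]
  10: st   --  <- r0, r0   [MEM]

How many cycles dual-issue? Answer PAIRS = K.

PAIRS = 4

t=0 i0,i1:sll.ALU/beq.BR ; 2-wide
t=1 i2,i3:and.ALU/mulh.MUL ; 2-wide
t=2 i4:add.ALU ; RAW+WAW r2
t=3 i5,i6:and.ALU/xor.ALU ; 2-wide
t=4 i7,i8:beq.BR/add.ALU ; 2-wide
t=5 i9:mulh.MUL ; no-port MUL/MEM
t=6 i10:st.MEM ; tail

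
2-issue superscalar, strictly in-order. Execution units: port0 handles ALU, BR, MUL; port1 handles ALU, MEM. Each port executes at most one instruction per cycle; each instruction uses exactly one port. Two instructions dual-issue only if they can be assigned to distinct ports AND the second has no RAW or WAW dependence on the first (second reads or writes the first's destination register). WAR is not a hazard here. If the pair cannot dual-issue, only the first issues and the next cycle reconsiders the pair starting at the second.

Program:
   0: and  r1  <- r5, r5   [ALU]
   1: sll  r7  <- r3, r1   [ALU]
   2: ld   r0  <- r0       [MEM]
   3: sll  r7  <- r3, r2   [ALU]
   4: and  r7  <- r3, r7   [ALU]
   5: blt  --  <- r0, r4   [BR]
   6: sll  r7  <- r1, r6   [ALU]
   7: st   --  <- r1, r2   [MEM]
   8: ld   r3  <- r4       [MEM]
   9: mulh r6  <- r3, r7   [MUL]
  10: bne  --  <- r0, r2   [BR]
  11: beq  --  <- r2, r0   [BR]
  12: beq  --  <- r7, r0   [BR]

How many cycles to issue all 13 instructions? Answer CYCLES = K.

CYCLES = 10

[0] i0  and  -- RAW r1
[1] i1,i2  sll/ld  -- 2-wide
[2] i3  sll  -- RAW+WAW r7
[3] i4,i5  and/blt  -- 2-wide
[4] i6,i7  sll/st  -- 2-wide
[5] i8  ld  -- RAW r3
[6] i9  mulh  -- no-port MUL/BR
[7] i10  bne  -- no-port BR/BR
[8] i11  beq  -- no-port BR/BR
[9] i12  beq  -- tail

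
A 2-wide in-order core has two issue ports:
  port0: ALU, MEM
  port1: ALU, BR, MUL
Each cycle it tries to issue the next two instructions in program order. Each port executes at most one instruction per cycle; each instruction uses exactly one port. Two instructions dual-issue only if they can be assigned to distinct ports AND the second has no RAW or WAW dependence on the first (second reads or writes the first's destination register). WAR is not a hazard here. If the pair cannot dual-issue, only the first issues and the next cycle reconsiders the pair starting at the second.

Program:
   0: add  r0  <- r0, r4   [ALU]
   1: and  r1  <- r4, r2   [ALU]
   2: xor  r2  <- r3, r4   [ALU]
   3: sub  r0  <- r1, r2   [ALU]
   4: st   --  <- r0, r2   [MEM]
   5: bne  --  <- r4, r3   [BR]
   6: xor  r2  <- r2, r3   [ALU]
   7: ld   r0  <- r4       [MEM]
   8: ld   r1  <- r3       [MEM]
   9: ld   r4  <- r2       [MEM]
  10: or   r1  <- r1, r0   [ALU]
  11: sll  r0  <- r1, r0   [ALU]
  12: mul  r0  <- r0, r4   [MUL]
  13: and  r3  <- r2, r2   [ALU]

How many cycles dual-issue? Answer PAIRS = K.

#0 head=0: add.ALU and.ALU i0,i1 2-wide
#1 head=2: xor.ALU i2 RAW r2
#2 head=3: sub.ALU i3 RAW r0
#3 head=4: st.MEM bne.BR i4,i5 2-wide
#4 head=6: xor.ALU ld.MEM i6,i7 2-wide
#5 head=8: ld.MEM i8 no-port MEM/MEM
#6 head=9: ld.MEM or.ALU i9,i10 2-wide
#7 head=11: sll.ALU i11 RAW+WAW r0
#8 head=12: mul.MUL and.ALU i12,i13 2-wide

PAIRS = 5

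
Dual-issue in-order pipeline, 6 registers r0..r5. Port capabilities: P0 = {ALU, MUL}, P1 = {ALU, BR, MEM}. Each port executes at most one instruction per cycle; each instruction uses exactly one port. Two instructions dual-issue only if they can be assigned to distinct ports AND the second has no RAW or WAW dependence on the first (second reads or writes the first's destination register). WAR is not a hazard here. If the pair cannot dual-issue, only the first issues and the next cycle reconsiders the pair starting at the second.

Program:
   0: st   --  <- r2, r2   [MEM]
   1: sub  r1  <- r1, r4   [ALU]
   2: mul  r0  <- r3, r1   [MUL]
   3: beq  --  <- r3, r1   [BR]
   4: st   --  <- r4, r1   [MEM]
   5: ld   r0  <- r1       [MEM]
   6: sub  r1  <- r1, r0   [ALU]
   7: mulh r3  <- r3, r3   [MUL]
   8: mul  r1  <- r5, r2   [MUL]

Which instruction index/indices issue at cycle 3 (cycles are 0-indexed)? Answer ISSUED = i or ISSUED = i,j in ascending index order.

  cy0 -> i0/i1 (st sub) dual
  cy1 -> i2/i3 (mul beq) dual
  cy2 -> i4 (st) no-port MEM/MEM
  cy3 -> i5 (ld) RAW r0
  cy4 -> i6/i7 (sub mulh) dual
  cy5 -> i8 (mul) tail

ISSUED = 5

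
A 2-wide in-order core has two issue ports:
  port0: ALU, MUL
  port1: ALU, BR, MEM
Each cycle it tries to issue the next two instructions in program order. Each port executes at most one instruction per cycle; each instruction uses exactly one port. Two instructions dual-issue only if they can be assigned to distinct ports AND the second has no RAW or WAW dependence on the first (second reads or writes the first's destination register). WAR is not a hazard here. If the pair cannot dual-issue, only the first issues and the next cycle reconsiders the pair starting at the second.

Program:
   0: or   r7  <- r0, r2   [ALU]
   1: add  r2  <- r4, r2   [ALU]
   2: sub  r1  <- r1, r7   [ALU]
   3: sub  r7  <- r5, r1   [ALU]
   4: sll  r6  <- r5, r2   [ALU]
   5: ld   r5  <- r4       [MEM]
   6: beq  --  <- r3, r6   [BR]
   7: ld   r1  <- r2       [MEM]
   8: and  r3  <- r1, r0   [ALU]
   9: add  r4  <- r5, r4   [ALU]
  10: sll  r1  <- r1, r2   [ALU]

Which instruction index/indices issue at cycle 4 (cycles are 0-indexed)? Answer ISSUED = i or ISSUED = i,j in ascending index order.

#0 head=0: or;add i0/i1 dual
#1 head=2: sub i2 RAW r1
#2 head=3: sub;sll i3/i4 dual
#3 head=5: ld i5 no-port MEM/BR
#4 head=6: beq i6 no-port BR/MEM
#5 head=7: ld i7 RAW r1
#6 head=8: and;add i8/i9 dual
#7 head=10: sll i10 tail

ISSUED = 6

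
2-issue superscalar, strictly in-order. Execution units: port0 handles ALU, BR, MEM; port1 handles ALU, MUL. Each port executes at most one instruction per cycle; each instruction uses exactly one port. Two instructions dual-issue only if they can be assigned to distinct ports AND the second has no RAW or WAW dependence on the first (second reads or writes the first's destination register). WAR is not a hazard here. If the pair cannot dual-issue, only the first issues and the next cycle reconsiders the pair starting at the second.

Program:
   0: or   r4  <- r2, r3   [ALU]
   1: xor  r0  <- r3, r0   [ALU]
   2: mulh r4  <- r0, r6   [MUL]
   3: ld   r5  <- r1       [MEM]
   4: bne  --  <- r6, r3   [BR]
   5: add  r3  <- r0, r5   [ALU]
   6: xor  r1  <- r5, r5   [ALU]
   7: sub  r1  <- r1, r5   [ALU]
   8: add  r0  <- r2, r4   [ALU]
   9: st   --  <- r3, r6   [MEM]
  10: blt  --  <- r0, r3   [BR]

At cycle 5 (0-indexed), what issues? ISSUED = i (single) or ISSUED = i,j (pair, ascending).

0. or.ALU xor.ALU @i0+i1  | pair
1. mulh.MUL ld.MEM @i2+i3  | pair
2. bne.BR add.ALU @i4+i5  | pair
3. xor.ALU @i6  | RAW+WAW r1
4. sub.ALU add.ALU @i7+i8  | pair
5. st.MEM @i9  | no-port MEM/BR
6. blt.BR @i10  | tail

ISSUED = 9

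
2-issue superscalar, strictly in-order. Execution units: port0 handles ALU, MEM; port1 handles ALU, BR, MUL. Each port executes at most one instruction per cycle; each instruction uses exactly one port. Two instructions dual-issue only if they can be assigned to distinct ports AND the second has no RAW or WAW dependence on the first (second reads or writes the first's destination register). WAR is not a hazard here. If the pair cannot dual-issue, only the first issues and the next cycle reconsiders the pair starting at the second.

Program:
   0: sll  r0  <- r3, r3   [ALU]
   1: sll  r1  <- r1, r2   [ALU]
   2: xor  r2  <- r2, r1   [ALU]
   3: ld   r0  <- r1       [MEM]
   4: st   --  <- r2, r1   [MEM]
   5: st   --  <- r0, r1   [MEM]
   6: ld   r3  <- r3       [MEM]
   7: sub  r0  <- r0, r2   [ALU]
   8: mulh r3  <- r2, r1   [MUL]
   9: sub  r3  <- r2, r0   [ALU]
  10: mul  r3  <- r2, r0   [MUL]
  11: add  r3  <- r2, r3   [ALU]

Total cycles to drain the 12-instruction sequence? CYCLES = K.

CYCLES = 9

c0: i0&i1 sll.ALU+sll.ALU  pair
c1: i2&i3 xor.ALU+ld.MEM  pair
c2: i4 st.MEM  no-port MEM/MEM
c3: i5 st.MEM  no-port MEM/MEM
c4: i6&i7 ld.MEM+sub.ALU  pair
c5: i8 mulh.MUL  WAW r3
c6: i9 sub.ALU  WAW r3
c7: i10 mul.MUL  RAW+WAW r3
c8: i11 add.ALU  tail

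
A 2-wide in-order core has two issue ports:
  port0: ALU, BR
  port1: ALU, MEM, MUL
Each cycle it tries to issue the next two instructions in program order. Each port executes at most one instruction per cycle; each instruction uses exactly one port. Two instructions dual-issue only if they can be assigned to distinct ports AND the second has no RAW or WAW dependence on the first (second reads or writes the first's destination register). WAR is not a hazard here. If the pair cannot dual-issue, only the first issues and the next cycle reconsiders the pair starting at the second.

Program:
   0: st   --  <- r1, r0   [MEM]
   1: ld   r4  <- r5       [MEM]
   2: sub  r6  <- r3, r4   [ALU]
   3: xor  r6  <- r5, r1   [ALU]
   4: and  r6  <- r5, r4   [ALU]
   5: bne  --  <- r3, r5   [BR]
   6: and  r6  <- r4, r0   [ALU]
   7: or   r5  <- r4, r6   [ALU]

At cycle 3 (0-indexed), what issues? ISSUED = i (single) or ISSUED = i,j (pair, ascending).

ISSUED = 3

t=0 i0:st ; no-port MEM/MEM
t=1 i1:ld ; RAW r4
t=2 i2:sub ; WAW r6
t=3 i3:xor ; WAW r6
t=4 i4+i5:and/bne ; dual
t=5 i6:and ; RAW r6
t=6 i7:or ; tail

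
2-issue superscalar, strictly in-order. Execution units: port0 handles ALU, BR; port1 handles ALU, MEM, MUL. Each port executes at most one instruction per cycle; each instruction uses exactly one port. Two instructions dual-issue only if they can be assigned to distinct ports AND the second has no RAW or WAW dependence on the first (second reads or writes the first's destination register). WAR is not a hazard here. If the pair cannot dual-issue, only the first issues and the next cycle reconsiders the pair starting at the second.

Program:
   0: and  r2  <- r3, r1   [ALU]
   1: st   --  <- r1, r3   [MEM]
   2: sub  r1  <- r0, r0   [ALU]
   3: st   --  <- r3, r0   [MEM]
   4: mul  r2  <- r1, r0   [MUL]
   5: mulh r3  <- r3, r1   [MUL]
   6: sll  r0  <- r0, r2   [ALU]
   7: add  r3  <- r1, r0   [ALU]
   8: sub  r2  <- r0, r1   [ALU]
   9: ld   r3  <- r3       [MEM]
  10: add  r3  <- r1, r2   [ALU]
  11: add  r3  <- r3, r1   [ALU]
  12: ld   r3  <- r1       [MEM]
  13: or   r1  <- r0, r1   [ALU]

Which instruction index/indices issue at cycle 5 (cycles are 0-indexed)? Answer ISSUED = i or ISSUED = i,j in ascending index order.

#0 head=0: and/st i0/i1 pair
#1 head=2: sub/st i2/i3 pair
#2 head=4: mul i4 no-port MUL/MUL
#3 head=5: mulh/sll i5/i6 pair
#4 head=7: add/sub i7/i8 pair
#5 head=9: ld i9 WAW r3
#6 head=10: add i10 RAW+WAW r3
#7 head=11: add i11 WAW r3
#8 head=12: ld/or i12/i13 pair

ISSUED = 9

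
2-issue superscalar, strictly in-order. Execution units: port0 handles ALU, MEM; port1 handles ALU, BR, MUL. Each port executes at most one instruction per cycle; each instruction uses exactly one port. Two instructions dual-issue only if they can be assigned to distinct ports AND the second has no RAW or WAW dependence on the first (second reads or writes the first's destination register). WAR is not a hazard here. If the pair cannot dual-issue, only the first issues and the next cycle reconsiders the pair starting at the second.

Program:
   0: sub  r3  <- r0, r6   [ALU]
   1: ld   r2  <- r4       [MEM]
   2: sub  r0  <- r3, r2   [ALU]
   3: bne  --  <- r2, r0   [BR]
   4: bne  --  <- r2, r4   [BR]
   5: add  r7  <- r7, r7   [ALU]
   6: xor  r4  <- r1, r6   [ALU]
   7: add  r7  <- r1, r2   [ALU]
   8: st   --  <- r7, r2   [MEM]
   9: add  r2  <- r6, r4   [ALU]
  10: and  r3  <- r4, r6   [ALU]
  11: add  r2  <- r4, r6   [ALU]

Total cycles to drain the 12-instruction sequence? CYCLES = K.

t=0 i0&i1:sub.ALU ld.MEM ; dual
t=1 i2:sub.ALU ; RAW r0
t=2 i3:bne.BR ; no-port BR/BR
t=3 i4&i5:bne.BR add.ALU ; dual
t=4 i6&i7:xor.ALU add.ALU ; dual
t=5 i8&i9:st.MEM add.ALU ; dual
t=6 i10&i11:and.ALU add.ALU ; dual

CYCLES = 7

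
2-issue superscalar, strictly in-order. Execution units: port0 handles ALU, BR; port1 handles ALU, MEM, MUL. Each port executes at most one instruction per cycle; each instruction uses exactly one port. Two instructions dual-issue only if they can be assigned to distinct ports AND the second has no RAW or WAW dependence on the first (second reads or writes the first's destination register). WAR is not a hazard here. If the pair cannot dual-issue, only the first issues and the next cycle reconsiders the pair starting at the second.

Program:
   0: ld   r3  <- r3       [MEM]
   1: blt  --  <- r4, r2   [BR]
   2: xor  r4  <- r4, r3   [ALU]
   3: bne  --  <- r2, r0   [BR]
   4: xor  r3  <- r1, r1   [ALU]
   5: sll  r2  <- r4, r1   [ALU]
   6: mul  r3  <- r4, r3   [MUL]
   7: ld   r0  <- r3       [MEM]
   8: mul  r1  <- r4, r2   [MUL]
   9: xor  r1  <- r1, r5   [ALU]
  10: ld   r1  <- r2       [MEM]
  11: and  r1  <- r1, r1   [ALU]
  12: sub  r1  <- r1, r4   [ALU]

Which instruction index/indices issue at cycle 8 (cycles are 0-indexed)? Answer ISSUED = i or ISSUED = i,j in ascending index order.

ISSUED = 11

c0: i0&i1 ld+blt  dual
c1: i2&i3 xor+bne  dual
c2: i4&i5 xor+sll  dual
c3: i6 mul  no-port MUL/MEM
c4: i7 ld  no-port MEM/MUL
c5: i8 mul  RAW+WAW r1
c6: i9 xor  WAW r1
c7: i10 ld  RAW+WAW r1
c8: i11 and  RAW+WAW r1
c9: i12 sub  tail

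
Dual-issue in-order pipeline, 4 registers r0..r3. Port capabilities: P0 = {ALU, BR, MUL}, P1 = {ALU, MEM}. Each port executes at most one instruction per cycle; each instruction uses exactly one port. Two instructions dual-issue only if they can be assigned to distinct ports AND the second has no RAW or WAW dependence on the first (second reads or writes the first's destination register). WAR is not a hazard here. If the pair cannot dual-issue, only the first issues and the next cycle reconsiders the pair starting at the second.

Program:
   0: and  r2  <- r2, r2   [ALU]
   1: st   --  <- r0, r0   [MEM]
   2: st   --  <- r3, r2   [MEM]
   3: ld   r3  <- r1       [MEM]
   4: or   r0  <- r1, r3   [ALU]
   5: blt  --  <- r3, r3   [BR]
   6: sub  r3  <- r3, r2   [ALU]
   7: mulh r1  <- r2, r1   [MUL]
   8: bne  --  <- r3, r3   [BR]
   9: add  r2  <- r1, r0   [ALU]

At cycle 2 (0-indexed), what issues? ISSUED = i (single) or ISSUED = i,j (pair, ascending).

ISSUED = 3

c0: i0+i1 and/st  pair
c1: i2 st  no-port MEM/MEM
c2: i3 ld  RAW r3
c3: i4+i5 or/blt  pair
c4: i6+i7 sub/mulh  pair
c5: i8+i9 bne/add  pair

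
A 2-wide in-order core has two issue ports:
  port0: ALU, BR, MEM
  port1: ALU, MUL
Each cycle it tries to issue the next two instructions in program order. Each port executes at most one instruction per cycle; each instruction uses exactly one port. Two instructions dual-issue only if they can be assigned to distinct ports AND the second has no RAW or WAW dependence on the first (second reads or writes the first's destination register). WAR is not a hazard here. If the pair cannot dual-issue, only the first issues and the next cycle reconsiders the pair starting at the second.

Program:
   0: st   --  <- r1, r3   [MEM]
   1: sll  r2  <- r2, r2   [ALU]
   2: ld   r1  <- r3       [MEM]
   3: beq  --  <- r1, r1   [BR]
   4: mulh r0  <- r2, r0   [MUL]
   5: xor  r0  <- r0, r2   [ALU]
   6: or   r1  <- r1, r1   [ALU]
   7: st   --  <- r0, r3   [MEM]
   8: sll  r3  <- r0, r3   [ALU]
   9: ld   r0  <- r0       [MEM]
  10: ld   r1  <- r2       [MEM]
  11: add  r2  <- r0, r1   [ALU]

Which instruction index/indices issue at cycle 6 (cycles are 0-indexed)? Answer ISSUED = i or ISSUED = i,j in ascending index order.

#0 head=0: st;sll i0&i1 pair
#1 head=2: ld i2 no-port MEM/BR
#2 head=3: beq;mulh i3&i4 pair
#3 head=5: xor;or i5&i6 pair
#4 head=7: st;sll i7&i8 pair
#5 head=9: ld i9 no-port MEM/MEM
#6 head=10: ld i10 RAW r1
#7 head=11: add i11 tail

ISSUED = 10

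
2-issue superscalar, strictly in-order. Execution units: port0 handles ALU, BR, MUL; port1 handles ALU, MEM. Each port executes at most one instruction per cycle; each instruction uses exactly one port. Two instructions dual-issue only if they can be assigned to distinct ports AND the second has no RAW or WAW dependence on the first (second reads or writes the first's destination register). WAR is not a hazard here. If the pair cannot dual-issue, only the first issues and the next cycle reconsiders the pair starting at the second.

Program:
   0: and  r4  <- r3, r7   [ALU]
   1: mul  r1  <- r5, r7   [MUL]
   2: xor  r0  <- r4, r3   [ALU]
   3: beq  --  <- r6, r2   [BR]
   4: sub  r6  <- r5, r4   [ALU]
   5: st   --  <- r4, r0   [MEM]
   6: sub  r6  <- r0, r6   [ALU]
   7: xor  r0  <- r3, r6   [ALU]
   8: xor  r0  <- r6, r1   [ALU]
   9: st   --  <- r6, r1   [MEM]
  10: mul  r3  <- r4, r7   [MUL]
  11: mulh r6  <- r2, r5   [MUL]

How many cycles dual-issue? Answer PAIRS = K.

PAIRS = 4

  cy0 -> i0,i1 (and.ALU;mul.MUL) pair
  cy1 -> i2,i3 (xor.ALU;beq.BR) pair
  cy2 -> i4,i5 (sub.ALU;st.MEM) pair
  cy3 -> i6 (sub.ALU) RAW r6
  cy4 -> i7 (xor.ALU) WAW r0
  cy5 -> i8,i9 (xor.ALU;st.MEM) pair
  cy6 -> i10 (mul.MUL) no-port MUL/MUL
  cy7 -> i11 (mulh.MUL) tail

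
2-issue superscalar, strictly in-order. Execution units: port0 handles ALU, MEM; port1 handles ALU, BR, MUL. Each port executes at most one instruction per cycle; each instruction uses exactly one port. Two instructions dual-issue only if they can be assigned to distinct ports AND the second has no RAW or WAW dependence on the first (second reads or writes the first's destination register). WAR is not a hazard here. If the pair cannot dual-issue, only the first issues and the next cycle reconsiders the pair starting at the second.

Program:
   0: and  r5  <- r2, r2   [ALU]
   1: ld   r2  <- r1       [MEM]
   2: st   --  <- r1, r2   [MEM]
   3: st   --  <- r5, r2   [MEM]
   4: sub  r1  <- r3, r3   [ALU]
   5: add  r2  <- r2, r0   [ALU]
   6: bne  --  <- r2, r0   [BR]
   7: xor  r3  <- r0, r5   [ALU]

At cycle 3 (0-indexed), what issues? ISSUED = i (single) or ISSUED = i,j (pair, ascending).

ISSUED = 5

0. and ld @i0&i1  | dual
1. st @i2  | no-port MEM/MEM
2. st sub @i3&i4  | dual
3. add @i5  | RAW r2
4. bne xor @i6&i7  | dual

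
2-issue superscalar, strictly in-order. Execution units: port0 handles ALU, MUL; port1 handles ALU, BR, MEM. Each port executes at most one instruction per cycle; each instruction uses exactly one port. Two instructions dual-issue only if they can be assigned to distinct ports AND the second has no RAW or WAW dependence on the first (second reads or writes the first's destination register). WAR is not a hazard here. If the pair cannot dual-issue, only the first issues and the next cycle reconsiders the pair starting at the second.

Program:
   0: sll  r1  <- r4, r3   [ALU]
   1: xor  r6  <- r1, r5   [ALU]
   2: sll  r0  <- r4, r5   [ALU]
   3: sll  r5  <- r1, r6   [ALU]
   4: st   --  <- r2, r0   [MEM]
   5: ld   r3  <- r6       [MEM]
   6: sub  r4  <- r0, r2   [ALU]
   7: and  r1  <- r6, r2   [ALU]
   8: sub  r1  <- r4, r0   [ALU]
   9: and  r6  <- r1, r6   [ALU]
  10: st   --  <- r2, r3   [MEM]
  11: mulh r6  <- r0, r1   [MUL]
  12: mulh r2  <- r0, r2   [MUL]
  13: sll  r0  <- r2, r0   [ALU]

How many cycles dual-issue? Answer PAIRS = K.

PAIRS = 4

#0 head=0: sll.ALU i0 RAW r1
#1 head=1: xor.ALU/sll.ALU i1/i2 pair
#2 head=3: sll.ALU/st.MEM i3/i4 pair
#3 head=5: ld.MEM/sub.ALU i5/i6 pair
#4 head=7: and.ALU i7 WAW r1
#5 head=8: sub.ALU i8 RAW r1
#6 head=9: and.ALU/st.MEM i9/i10 pair
#7 head=11: mulh.MUL i11 no-port MUL/MUL
#8 head=12: mulh.MUL i12 RAW r2
#9 head=13: sll.ALU i13 tail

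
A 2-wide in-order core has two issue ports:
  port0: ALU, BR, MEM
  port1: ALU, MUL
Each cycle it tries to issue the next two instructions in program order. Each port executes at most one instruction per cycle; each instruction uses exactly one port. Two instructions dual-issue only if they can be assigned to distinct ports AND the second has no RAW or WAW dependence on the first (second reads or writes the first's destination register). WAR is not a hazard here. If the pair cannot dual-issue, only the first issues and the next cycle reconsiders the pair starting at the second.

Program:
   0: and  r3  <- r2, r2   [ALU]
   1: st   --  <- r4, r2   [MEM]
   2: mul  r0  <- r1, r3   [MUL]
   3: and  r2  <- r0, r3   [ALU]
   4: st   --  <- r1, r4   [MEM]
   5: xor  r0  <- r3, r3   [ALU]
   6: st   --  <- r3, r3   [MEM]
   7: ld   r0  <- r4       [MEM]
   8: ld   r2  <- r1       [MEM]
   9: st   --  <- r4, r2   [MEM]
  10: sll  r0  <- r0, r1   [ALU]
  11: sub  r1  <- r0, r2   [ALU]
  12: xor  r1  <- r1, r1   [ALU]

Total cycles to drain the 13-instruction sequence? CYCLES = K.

0. and st @i0,i1  | pair
1. mul @i2  | RAW r0
2. and st @i3,i4  | pair
3. xor st @i5,i6  | pair
4. ld @i7  | no-port MEM/MEM
5. ld @i8  | no-port MEM/MEM
6. st sll @i9,i10  | pair
7. sub @i11  | RAW+WAW r1
8. xor @i12  | tail

CYCLES = 9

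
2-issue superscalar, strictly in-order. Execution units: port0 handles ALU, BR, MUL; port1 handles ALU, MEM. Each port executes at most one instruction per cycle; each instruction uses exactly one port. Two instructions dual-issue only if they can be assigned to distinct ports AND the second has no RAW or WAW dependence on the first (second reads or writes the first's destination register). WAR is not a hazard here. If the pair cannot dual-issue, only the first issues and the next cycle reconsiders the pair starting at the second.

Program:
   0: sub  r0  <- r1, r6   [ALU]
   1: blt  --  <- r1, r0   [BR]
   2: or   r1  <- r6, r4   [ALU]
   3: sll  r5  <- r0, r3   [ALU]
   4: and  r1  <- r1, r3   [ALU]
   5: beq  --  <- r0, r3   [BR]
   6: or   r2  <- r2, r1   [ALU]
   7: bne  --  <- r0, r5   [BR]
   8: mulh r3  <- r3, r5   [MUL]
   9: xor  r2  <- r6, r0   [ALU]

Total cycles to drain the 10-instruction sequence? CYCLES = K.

CYCLES = 6

  cy0 -> i0 (sub.ALU) RAW r0
  cy1 -> i1&i2 (blt.BR+or.ALU) 2-wide
  cy2 -> i3&i4 (sll.ALU+and.ALU) 2-wide
  cy3 -> i5&i6 (beq.BR+or.ALU) 2-wide
  cy4 -> i7 (bne.BR) no-port BR/MUL
  cy5 -> i8&i9 (mulh.MUL+xor.ALU) 2-wide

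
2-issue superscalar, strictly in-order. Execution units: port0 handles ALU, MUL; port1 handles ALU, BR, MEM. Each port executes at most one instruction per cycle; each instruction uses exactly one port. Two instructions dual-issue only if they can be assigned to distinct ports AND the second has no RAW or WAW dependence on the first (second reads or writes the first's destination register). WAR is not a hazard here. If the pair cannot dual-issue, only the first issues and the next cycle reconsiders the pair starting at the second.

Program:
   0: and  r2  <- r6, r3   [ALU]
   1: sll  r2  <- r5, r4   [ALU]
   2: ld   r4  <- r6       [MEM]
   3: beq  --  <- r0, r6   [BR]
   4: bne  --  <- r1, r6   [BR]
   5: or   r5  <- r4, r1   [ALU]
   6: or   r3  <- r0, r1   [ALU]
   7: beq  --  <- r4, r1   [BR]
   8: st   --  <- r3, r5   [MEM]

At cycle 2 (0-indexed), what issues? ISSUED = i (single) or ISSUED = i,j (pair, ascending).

ISSUED = 3

c0: i0 and  WAW r2
c1: i1,i2 sll+ld  pair
c2: i3 beq  no-port BR/BR
c3: i4,i5 bne+or  pair
c4: i6,i7 or+beq  pair
c5: i8 st  tail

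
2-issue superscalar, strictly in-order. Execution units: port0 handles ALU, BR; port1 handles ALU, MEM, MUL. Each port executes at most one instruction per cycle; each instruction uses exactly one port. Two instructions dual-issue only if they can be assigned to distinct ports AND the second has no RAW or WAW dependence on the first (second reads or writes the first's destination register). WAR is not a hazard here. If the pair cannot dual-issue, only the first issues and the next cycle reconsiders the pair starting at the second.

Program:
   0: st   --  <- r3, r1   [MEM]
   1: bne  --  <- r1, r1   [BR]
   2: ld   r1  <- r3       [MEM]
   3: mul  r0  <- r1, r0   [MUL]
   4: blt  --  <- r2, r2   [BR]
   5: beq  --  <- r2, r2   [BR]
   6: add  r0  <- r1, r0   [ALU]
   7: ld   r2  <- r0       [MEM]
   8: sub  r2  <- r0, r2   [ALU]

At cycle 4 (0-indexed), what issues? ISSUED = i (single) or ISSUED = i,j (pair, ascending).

0. st bne @i0/i1  | dual
1. ld @i2  | no-port MEM/MUL
2. mul blt @i3/i4  | dual
3. beq add @i5/i6  | dual
4. ld @i7  | RAW+WAW r2
5. sub @i8  | tail

ISSUED = 7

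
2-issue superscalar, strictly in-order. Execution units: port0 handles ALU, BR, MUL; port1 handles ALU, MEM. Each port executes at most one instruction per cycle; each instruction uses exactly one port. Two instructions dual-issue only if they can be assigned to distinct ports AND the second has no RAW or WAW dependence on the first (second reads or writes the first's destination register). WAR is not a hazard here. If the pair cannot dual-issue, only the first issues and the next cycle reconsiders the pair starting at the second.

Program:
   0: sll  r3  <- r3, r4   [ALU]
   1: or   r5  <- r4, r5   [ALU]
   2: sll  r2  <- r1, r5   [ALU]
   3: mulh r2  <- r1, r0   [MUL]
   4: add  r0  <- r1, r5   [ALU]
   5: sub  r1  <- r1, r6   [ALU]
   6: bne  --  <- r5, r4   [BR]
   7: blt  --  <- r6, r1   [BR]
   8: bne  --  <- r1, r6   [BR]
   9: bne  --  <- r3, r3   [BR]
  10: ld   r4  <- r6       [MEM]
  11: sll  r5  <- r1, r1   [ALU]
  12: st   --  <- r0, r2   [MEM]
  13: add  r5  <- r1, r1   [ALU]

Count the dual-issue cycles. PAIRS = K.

[0] i0&i1  sll.ALU or.ALU  -- 2-wide
[1] i2  sll.ALU  -- WAW r2
[2] i3&i4  mulh.MUL add.ALU  -- 2-wide
[3] i5&i6  sub.ALU bne.BR  -- 2-wide
[4] i7  blt.BR  -- no-port BR/BR
[5] i8  bne.BR  -- no-port BR/BR
[6] i9&i10  bne.BR ld.MEM  -- 2-wide
[7] i11&i12  sll.ALU st.MEM  -- 2-wide
[8] i13  add.ALU  -- tail

PAIRS = 5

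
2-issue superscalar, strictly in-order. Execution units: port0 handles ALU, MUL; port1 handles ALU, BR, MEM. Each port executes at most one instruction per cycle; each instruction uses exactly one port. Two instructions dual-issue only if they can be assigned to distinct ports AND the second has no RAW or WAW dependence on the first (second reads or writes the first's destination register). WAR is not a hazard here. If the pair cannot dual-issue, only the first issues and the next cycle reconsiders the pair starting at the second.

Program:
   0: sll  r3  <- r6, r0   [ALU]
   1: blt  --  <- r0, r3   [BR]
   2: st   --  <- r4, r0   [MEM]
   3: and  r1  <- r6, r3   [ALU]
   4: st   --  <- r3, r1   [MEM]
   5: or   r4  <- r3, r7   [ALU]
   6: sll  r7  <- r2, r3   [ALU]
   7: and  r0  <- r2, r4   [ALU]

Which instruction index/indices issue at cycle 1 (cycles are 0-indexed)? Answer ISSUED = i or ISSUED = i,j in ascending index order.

0. sll @i0  | RAW r3
1. blt @i1  | no-port BR/MEM
2. st;and @i2/i3  | pair
3. st;or @i4/i5  | pair
4. sll;and @i6/i7  | pair

ISSUED = 1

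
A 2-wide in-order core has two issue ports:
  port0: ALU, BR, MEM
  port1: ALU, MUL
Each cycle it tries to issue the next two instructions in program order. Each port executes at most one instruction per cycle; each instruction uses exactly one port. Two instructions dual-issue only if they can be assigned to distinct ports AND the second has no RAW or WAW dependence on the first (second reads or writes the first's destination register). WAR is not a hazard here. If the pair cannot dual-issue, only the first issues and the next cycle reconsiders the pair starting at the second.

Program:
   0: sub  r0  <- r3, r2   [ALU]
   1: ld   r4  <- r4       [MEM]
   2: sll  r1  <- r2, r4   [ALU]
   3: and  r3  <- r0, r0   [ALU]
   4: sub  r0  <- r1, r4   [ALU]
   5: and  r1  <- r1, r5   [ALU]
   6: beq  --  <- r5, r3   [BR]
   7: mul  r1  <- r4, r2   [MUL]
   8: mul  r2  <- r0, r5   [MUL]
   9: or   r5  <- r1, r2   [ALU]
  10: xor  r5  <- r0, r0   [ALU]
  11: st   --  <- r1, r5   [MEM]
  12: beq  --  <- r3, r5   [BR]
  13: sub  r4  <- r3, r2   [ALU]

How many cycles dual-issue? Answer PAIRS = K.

0. sub/ld @i0+i1  | 2-wide
1. sll/and @i2+i3  | 2-wide
2. sub/and @i4+i5  | 2-wide
3. beq/mul @i6+i7  | 2-wide
4. mul @i8  | RAW r2
5. or @i9  | WAW r5
6. xor @i10  | RAW r5
7. st @i11  | no-port MEM/BR
8. beq/sub @i12+i13  | 2-wide

PAIRS = 5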